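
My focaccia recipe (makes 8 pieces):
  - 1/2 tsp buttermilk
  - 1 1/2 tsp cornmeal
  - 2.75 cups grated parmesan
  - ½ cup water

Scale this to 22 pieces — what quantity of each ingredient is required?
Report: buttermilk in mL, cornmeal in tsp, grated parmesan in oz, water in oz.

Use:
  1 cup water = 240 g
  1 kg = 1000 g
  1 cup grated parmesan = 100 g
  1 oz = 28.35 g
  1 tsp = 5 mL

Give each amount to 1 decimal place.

Scaling factor: 22/8 = 11/4 = 2.75.
buttermilk: 0.5 tsp × 11/4 × 5 mL/tsp ≈ 6.9 mL
cornmeal: 1.5 tsp × 11/4 ≈ 4.1 tsp
grated parmesan: 2.75 cup × 11/4 × 100 g/cup ÷ 28.35 g/oz ≈ 26.7 oz
water: 0.5 cup × 11/4 × 240 g/cup ÷ 28.35 g/oz ≈ 11.6 oz

buttermilk: 6.9 mL; cornmeal: 4.1 tsp; grated parmesan: 26.7 oz; water: 11.6 oz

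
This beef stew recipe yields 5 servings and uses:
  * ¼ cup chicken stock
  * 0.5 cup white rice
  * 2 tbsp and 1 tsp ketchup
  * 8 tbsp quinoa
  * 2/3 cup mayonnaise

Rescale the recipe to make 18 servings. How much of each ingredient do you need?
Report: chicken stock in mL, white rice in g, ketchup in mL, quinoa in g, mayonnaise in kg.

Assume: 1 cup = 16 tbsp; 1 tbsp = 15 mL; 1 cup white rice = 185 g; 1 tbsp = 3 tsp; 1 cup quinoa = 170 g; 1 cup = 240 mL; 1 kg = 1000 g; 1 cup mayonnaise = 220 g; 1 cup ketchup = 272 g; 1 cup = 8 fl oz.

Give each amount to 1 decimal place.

Scaling factor: 18/5 = 3.6.
chicken stock: 0.25 cup × 18/5 × 240 mL/cup = 216.0 mL
white rice: 0.5 cup × 18/5 × 185 g/cup = 333.0 g
ketchup: (2 tbsp + 1 tsp = 7/3 tbsp) × 18/5 × 15 mL/tbsp = 126.0 mL
quinoa: 8 tbsp × 18/5 ÷ 16 tbsp/cup × 170 g/cup = 306.0 g
mayonnaise: 2/3 cup × 18/5 × 220 g/cup ÷ 1000 g/kg ≈ 0.5 kg

chicken stock: 216.0 mL; white rice: 333.0 g; ketchup: 126.0 mL; quinoa: 306.0 g; mayonnaise: 0.5 kg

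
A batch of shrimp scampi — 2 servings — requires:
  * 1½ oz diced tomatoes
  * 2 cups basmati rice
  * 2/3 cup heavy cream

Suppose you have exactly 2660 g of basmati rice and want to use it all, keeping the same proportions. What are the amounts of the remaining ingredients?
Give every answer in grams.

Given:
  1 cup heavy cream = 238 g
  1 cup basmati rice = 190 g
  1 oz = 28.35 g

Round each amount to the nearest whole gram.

diced tomatoes: 298 g; heavy cream: 1111 g

The original recipe has 380 g of basmati rice, so the scaling factor is 2660 ÷ 380 = 7.
diced tomatoes: 1.5 oz × 7 × 28.35 g/oz ≈ 298 g
heavy cream: 2/3 cup × 7 × 238 g/cup ≈ 1111 g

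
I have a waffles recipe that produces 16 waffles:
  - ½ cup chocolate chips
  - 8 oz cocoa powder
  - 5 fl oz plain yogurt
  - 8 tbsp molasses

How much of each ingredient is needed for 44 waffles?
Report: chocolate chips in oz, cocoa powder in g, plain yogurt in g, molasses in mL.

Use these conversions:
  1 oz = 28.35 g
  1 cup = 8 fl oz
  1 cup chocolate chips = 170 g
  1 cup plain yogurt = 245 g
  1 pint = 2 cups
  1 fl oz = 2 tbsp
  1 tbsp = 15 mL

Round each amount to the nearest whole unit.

Scaling factor: 44/16 = 11/4 = 2.75.
chocolate chips: 0.5 cup × 11/4 × 170 g/cup ÷ 28.35 g/oz ≈ 8 oz
cocoa powder: 8 oz × 11/4 × 28.35 g/oz ≈ 624 g
plain yogurt: 5 fl oz × 11/4 ÷ 8 fl oz/cup × 245 g/cup ≈ 421 g
molasses: 8 tbsp × 11/4 × 15 mL/tbsp = 330 mL

chocolate chips: 8 oz; cocoa powder: 624 g; plain yogurt: 421 g; molasses: 330 mL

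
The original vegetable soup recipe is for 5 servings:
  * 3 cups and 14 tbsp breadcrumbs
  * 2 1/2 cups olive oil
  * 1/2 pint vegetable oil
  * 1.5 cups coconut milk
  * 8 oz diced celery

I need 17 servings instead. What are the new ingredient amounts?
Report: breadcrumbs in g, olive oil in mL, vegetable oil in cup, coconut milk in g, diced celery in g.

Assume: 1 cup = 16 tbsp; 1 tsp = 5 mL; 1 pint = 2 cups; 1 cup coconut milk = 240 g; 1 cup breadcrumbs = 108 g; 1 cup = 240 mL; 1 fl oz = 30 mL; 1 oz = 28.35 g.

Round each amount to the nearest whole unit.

Scaling factor: 17/5 = 3.4.
breadcrumbs: (3 cup + 14 tbsp = 3.875 cup) × 17/5 × 108 g/cup ≈ 1423 g
olive oil: 2.5 cup × 17/5 × 240 mL/cup = 2040 mL
vegetable oil: 0.5 pint × 17/5 × 2 cup/pint ≈ 3 cup
coconut milk: 1.5 cup × 17/5 × 240 g/cup = 1224 g
diced celery: 8 oz × 17/5 × 28.35 g/oz ≈ 771 g

breadcrumbs: 1423 g; olive oil: 2040 mL; vegetable oil: 3 cup; coconut milk: 1224 g; diced celery: 771 g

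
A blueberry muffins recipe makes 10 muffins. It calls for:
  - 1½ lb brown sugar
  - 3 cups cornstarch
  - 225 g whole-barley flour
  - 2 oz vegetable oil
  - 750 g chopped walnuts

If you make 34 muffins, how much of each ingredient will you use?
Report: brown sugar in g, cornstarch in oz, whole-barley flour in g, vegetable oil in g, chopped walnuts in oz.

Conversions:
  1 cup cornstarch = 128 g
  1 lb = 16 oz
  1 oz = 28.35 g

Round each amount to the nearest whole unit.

brown sugar: 2313 g; cornstarch: 46 oz; whole-barley flour: 765 g; vegetable oil: 193 g; chopped walnuts: 90 oz

Scaling factor: 34/10 = 17/5 = 3.4.
brown sugar: 1.5 lb × 17/5 × 16 oz/lb × 28.35 g/oz ≈ 2313 g
cornstarch: 3 cup × 17/5 × 128 g/cup ÷ 28.35 g/oz ≈ 46 oz
whole-barley flour: 225 g × 17/5 = 765 g
vegetable oil: 2 oz × 17/5 × 28.35 g/oz ≈ 193 g
chopped walnuts: 750 g × 17/5 ÷ 28.35 g/oz ≈ 90 oz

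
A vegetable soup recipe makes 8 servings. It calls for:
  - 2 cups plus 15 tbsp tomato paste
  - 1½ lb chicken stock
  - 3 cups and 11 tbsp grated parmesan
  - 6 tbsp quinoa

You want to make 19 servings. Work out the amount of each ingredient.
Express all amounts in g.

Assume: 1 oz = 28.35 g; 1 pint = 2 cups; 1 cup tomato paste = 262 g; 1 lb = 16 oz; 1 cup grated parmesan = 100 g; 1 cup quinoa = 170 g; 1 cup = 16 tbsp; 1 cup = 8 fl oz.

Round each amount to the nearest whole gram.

tomato paste: 1828 g; chicken stock: 1616 g; grated parmesan: 876 g; quinoa: 151 g

Scaling factor: 19/8 = 2.375.
tomato paste: (2 cup + 15 tbsp = 2.9375 cup) × 19/8 × 262 g/cup ≈ 1828 g
chicken stock: 1.5 lb × 19/8 × 16 oz/lb × 28.35 g/oz ≈ 1616 g
grated parmesan: (3 cup + 11 tbsp = 3.6875 cup) × 19/8 × 100 g/cup ≈ 876 g
quinoa: 6 tbsp × 19/8 ÷ 16 tbsp/cup × 170 g/cup ≈ 151 g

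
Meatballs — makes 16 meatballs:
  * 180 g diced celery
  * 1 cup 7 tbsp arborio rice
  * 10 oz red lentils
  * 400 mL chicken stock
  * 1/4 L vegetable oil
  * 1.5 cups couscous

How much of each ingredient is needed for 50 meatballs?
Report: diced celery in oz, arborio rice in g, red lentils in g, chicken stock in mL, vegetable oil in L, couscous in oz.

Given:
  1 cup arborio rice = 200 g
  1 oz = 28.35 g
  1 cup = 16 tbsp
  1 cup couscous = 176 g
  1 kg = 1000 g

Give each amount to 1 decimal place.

Scaling factor: 50/16 = 25/8 = 3.125.
diced celery: 180 g × 25/8 ÷ 28.35 g/oz ≈ 19.8 oz
arborio rice: (1 cup + 7 tbsp = 1.4375 cup) × 25/8 × 200 g/cup ≈ 898.4 g
red lentils: 10 oz × 25/8 × 28.35 g/oz ≈ 885.9 g
chicken stock: 400 mL × 25/8 = 1250.0 mL
vegetable oil: 0.25 L × 25/8 ≈ 0.8 L
couscous: 1.5 cup × 25/8 × 176 g/cup ÷ 28.35 g/oz ≈ 29.1 oz

diced celery: 19.8 oz; arborio rice: 898.4 g; red lentils: 885.9 g; chicken stock: 1250.0 mL; vegetable oil: 0.8 L; couscous: 29.1 oz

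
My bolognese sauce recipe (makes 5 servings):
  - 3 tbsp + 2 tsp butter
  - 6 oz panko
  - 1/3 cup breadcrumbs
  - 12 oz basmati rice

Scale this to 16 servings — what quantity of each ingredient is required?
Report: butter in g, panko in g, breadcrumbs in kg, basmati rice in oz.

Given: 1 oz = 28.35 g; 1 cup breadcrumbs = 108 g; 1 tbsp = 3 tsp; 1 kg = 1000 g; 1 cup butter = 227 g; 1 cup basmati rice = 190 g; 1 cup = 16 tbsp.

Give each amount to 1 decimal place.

Scaling factor: 16/5 = 3.2.
butter: (3 tbsp + 2 tsp = 11/3 tbsp) × 16/5 ÷ 16 tbsp/cup × 227 g/cup ≈ 166.5 g
panko: 6 oz × 16/5 × 28.35 g/oz ≈ 544.3 g
breadcrumbs: 1/3 cup × 16/5 × 108 g/cup ÷ 1000 g/kg ≈ 0.1 kg
basmati rice: 12 oz × 16/5 = 38.4 oz

butter: 166.5 g; panko: 544.3 g; breadcrumbs: 0.1 kg; basmati rice: 38.4 oz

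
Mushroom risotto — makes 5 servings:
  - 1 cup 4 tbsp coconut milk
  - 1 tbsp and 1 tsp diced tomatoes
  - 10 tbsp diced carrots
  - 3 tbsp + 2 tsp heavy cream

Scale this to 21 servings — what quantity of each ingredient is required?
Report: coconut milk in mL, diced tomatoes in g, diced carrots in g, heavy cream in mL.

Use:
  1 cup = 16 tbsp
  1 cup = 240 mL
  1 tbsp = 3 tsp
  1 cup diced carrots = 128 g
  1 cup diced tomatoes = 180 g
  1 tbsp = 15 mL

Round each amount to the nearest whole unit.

coconut milk: 1260 mL; diced tomatoes: 63 g; diced carrots: 336 g; heavy cream: 231 mL

Scaling factor: 21/5 = 4.2.
coconut milk: (1 cup + 4 tbsp = 1.25 cup) × 21/5 × 240 mL/cup = 1260 mL
diced tomatoes: (1 tbsp + 1 tsp = 4/3 tbsp) × 21/5 ÷ 16 tbsp/cup × 180 g/cup = 63 g
diced carrots: 10 tbsp × 21/5 ÷ 16 tbsp/cup × 128 g/cup = 336 g
heavy cream: (3 tbsp + 2 tsp = 11/3 tbsp) × 21/5 × 15 mL/tbsp = 231 mL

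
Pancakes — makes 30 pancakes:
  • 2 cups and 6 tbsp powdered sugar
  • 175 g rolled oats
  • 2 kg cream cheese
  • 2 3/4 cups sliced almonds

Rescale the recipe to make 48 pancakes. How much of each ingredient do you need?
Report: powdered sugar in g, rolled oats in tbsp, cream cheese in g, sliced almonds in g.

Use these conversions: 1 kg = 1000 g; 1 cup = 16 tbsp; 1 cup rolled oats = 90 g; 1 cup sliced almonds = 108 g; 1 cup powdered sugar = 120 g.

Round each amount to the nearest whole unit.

powdered sugar: 456 g; rolled oats: 50 tbsp; cream cheese: 3200 g; sliced almonds: 475 g

Scaling factor: 48/30 = 8/5 = 1.6.
powdered sugar: (2 cup + 6 tbsp = 2.375 cup) × 8/5 × 120 g/cup = 456 g
rolled oats: 175 g × 8/5 ÷ 90 g/cup × 16 tbsp/cup ≈ 50 tbsp
cream cheese: 2 kg × 8/5 × 1000 g/kg = 3200 g
sliced almonds: 2.75 cup × 8/5 × 108 g/cup ≈ 475 g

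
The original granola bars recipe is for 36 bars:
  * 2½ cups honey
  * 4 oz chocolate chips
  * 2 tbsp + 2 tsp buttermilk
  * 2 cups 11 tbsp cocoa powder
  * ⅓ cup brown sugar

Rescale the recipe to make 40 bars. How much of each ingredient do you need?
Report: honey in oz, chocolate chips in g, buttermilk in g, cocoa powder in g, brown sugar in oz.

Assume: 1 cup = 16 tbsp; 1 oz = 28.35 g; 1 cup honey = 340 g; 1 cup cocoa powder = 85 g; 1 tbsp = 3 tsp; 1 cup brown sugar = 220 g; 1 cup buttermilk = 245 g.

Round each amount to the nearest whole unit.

Scaling factor: 40/36 = 10/9.
honey: 2.5 cup × 10/9 × 340 g/cup ÷ 28.35 g/oz ≈ 33 oz
chocolate chips: 4 oz × 10/9 × 28.35 g/oz = 126 g
buttermilk: (2 tbsp + 2 tsp = 8/3 tbsp) × 10/9 ÷ 16 tbsp/cup × 245 g/cup ≈ 45 g
cocoa powder: (2 cup + 11 tbsp = 2.6875 cup) × 10/9 × 85 g/cup ≈ 254 g
brown sugar: 1/3 cup × 10/9 × 220 g/cup ÷ 28.35 g/oz ≈ 3 oz

honey: 33 oz; chocolate chips: 126 g; buttermilk: 45 g; cocoa powder: 254 g; brown sugar: 3 oz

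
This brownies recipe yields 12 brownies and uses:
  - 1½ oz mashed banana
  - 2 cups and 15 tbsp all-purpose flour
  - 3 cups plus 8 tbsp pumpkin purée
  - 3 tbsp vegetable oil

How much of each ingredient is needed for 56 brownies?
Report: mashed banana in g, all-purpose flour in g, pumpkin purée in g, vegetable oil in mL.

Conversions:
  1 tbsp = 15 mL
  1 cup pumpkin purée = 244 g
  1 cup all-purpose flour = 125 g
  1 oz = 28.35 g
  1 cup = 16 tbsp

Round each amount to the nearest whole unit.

Scaling factor: 56/12 = 14/3.
mashed banana: 1.5 oz × 14/3 × 28.35 g/oz ≈ 198 g
all-purpose flour: (2 cup + 15 tbsp = 2.9375 cup) × 14/3 × 125 g/cup ≈ 1714 g
pumpkin purée: (3 cup + 8 tbsp = 3.5 cup) × 14/3 × 244 g/cup ≈ 3985 g
vegetable oil: 3 tbsp × 14/3 × 15 mL/tbsp = 210 mL

mashed banana: 198 g; all-purpose flour: 1714 g; pumpkin purée: 3985 g; vegetable oil: 210 mL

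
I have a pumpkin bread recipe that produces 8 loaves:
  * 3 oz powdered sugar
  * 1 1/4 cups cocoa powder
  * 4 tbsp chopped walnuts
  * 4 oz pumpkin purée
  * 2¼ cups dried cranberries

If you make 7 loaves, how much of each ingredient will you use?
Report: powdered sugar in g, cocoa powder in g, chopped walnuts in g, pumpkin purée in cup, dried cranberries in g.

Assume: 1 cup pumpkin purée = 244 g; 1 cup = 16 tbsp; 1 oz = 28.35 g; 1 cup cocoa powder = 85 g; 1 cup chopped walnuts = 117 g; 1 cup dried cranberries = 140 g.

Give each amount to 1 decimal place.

powdered sugar: 74.4 g; cocoa powder: 93.0 g; chopped walnuts: 25.6 g; pumpkin purée: 0.4 cup; dried cranberries: 275.6 g

Scaling factor: 7/8 = 0.875.
powdered sugar: 3 oz × 7/8 × 28.35 g/oz ≈ 74.4 g
cocoa powder: 1.25 cup × 7/8 × 85 g/cup ≈ 93.0 g
chopped walnuts: 4 tbsp × 7/8 ÷ 16 tbsp/cup × 117 g/cup ≈ 25.6 g
pumpkin purée: 4 oz × 7/8 × 28.35 g/oz ÷ 244 g/cup ≈ 0.4 cup
dried cranberries: 2.25 cup × 7/8 × 140 g/cup ≈ 275.6 g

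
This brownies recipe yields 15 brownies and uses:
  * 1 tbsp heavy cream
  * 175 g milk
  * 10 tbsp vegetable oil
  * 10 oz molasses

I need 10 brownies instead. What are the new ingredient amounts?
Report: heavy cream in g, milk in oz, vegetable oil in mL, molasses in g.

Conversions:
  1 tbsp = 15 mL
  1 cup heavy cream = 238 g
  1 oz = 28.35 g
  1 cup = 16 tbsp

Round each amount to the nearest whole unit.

Scaling factor: 10/15 = 2/3.
heavy cream: 1 tbsp × 2/3 ÷ 16 tbsp/cup × 238 g/cup ≈ 10 g
milk: 175 g × 2/3 ÷ 28.35 g/oz ≈ 4 oz
vegetable oil: 10 tbsp × 2/3 × 15 mL/tbsp = 100 mL
molasses: 10 oz × 2/3 × 28.35 g/oz = 189 g

heavy cream: 10 g; milk: 4 oz; vegetable oil: 100 mL; molasses: 189 g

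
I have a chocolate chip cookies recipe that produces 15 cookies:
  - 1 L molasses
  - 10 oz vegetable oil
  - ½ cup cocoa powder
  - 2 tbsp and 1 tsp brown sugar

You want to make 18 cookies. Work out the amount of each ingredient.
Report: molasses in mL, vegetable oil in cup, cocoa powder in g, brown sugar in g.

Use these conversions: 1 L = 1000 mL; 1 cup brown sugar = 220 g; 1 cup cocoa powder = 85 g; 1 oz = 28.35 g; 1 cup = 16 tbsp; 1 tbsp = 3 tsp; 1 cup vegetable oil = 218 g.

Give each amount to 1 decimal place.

molasses: 1200.0 mL; vegetable oil: 1.6 cup; cocoa powder: 51.0 g; brown sugar: 38.5 g

Scaling factor: 18/15 = 6/5 = 1.2.
molasses: 1 L × 6/5 × 1000 mL/L = 1200.0 mL
vegetable oil: 10 oz × 6/5 × 28.35 g/oz ÷ 218 g/cup ≈ 1.6 cup
cocoa powder: 0.5 cup × 6/5 × 85 g/cup = 51.0 g
brown sugar: (2 tbsp + 1 tsp = 7/3 tbsp) × 6/5 ÷ 16 tbsp/cup × 220 g/cup = 38.5 g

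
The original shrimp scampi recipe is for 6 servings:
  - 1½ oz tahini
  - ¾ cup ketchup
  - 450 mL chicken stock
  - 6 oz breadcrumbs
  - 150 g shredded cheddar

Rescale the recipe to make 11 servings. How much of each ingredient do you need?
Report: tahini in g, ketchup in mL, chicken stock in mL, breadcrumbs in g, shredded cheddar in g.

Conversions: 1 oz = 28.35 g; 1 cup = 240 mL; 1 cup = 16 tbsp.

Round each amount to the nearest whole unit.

Scaling factor: 11/6.
tahini: 1.5 oz × 11/6 × 28.35 g/oz ≈ 78 g
ketchup: 0.75 cup × 11/6 × 240 mL/cup = 330 mL
chicken stock: 450 mL × 11/6 = 825 mL
breadcrumbs: 6 oz × 11/6 × 28.35 g/oz ≈ 312 g
shredded cheddar: 150 g × 11/6 = 275 g

tahini: 78 g; ketchup: 330 mL; chicken stock: 825 mL; breadcrumbs: 312 g; shredded cheddar: 275 g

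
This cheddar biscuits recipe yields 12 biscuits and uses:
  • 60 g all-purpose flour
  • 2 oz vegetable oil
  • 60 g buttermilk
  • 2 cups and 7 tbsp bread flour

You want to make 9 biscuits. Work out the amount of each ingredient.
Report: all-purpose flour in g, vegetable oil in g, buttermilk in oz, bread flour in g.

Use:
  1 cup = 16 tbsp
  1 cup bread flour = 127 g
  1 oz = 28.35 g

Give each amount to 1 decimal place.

Scaling factor: 9/12 = 3/4 = 0.75.
all-purpose flour: 60 g × 3/4 = 45.0 g
vegetable oil: 2 oz × 3/4 × 28.35 g/oz ≈ 42.5 g
buttermilk: 60 g × 3/4 ÷ 28.35 g/oz ≈ 1.6 oz
bread flour: (2 cup + 7 tbsp = 2.4375 cup) × 3/4 × 127 g/cup ≈ 232.2 g

all-purpose flour: 45.0 g; vegetable oil: 42.5 g; buttermilk: 1.6 oz; bread flour: 232.2 g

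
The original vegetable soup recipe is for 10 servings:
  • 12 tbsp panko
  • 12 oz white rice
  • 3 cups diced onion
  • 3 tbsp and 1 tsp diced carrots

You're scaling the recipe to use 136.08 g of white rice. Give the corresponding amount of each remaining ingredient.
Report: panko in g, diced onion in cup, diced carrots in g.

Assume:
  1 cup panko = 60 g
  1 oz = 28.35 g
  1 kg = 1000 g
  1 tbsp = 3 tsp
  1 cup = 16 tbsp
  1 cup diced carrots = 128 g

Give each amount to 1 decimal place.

The original recipe has 340.2 g of white rice, so the scaling factor is 136.08 ÷ 340.2 = 2/5 = 0.4.
panko: 12 tbsp × 2/5 ÷ 16 tbsp/cup × 60 g/cup = 18.0 g
diced onion: 3 cup × 2/5 = 1.2 cup
diced carrots: (3 tbsp + 1 tsp = 10/3 tbsp) × 2/5 ÷ 16 tbsp/cup × 128 g/cup ≈ 10.7 g

panko: 18.0 g; diced onion: 1.2 cup; diced carrots: 10.7 g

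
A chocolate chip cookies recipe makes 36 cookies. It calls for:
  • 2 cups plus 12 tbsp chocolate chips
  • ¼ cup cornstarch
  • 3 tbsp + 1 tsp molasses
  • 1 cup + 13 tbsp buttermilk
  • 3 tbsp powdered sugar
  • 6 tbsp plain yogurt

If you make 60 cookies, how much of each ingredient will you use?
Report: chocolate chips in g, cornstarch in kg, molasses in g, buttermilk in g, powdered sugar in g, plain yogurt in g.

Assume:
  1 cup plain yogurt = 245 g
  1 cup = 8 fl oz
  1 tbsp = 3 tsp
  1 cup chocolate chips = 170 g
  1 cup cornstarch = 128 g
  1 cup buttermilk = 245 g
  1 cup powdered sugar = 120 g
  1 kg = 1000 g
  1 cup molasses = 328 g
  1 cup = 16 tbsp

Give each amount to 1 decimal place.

Scaling factor: 60/36 = 5/3.
chocolate chips: (2 cup + 12 tbsp = 2.75 cup) × 5/3 × 170 g/cup ≈ 779.2 g
cornstarch: 0.25 cup × 5/3 × 128 g/cup ÷ 1000 g/kg ≈ 0.1 kg
molasses: (3 tbsp + 1 tsp = 10/3 tbsp) × 5/3 ÷ 16 tbsp/cup × 328 g/cup ≈ 113.9 g
buttermilk: (1 cup + 13 tbsp = 1.8125 cup) × 5/3 × 245 g/cup ≈ 740.1 g
powdered sugar: 3 tbsp × 5/3 ÷ 16 tbsp/cup × 120 g/cup = 37.5 g
plain yogurt: 6 tbsp × 5/3 ÷ 16 tbsp/cup × 245 g/cup ≈ 153.1 g

chocolate chips: 779.2 g; cornstarch: 0.1 kg; molasses: 113.9 g; buttermilk: 740.1 g; powdered sugar: 37.5 g; plain yogurt: 153.1 g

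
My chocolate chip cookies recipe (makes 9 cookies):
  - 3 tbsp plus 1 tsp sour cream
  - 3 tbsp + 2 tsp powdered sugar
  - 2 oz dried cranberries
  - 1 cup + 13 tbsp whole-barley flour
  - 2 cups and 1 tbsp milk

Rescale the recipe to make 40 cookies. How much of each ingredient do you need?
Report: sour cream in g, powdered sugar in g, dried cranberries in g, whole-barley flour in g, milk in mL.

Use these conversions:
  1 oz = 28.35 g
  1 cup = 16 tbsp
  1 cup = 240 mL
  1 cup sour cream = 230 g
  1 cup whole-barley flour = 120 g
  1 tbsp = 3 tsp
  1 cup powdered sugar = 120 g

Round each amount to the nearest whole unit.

sour cream: 213 g; powdered sugar: 122 g; dried cranberries: 252 g; whole-barley flour: 967 g; milk: 2200 mL

Scaling factor: 40/9.
sour cream: (3 tbsp + 1 tsp = 10/3 tbsp) × 40/9 ÷ 16 tbsp/cup × 230 g/cup ≈ 213 g
powdered sugar: (3 tbsp + 2 tsp = 11/3 tbsp) × 40/9 ÷ 16 tbsp/cup × 120 g/cup ≈ 122 g
dried cranberries: 2 oz × 40/9 × 28.35 g/oz = 252 g
whole-barley flour: (1 cup + 13 tbsp = 1.8125 cup) × 40/9 × 120 g/cup ≈ 967 g
milk: (2 cup + 1 tbsp = 2.0625 cup) × 40/9 × 240 mL/cup = 2200 mL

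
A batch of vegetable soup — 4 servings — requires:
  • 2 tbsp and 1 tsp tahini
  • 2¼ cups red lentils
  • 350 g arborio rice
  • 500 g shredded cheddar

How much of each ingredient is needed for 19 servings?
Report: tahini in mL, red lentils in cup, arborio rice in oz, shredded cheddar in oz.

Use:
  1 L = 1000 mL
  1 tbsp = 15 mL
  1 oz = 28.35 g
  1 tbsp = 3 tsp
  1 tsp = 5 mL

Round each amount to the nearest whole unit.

tahini: 166 mL; red lentils: 11 cup; arborio rice: 59 oz; shredded cheddar: 84 oz

Scaling factor: 19/4 = 4.75.
tahini: (2 tbsp + 1 tsp = 7/3 tbsp) × 19/4 × 15 mL/tbsp ≈ 166 mL
red lentils: 2.25 cup × 19/4 ≈ 11 cup
arborio rice: 350 g × 19/4 ÷ 28.35 g/oz ≈ 59 oz
shredded cheddar: 500 g × 19/4 ÷ 28.35 g/oz ≈ 84 oz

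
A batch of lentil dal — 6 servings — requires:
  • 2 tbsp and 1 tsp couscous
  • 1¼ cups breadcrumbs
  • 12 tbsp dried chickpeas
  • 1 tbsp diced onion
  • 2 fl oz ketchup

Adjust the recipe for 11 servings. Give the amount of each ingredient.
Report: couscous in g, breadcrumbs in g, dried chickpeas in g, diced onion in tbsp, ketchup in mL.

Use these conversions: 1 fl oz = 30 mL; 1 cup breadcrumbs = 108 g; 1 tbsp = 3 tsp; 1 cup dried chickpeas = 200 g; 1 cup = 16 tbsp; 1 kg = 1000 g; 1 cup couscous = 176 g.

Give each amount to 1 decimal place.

couscous: 47.1 g; breadcrumbs: 247.5 g; dried chickpeas: 275.0 g; diced onion: 1.8 tbsp; ketchup: 110.0 mL

Scaling factor: 11/6.
couscous: (2 tbsp + 1 tsp = 7/3 tbsp) × 11/6 ÷ 16 tbsp/cup × 176 g/cup ≈ 47.1 g
breadcrumbs: 1.25 cup × 11/6 × 108 g/cup = 247.5 g
dried chickpeas: 12 tbsp × 11/6 ÷ 16 tbsp/cup × 200 g/cup = 275.0 g
diced onion: 1 tbsp × 11/6 ≈ 1.8 tbsp
ketchup: 2 fl oz × 11/6 × 30 mL/fl oz = 110.0 mL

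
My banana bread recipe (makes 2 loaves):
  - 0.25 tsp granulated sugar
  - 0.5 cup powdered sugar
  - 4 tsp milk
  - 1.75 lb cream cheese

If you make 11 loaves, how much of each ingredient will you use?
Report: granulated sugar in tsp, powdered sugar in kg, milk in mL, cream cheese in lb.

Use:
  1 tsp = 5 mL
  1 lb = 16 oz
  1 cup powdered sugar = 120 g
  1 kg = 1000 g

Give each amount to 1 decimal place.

granulated sugar: 1.4 tsp; powdered sugar: 0.3 kg; milk: 110.0 mL; cream cheese: 9.6 lb

Scaling factor: 11/2 = 5.5.
granulated sugar: 0.25 tsp × 11/2 ≈ 1.4 tsp
powdered sugar: 0.5 cup × 11/2 × 120 g/cup ÷ 1000 g/kg ≈ 0.3 kg
milk: 4 tsp × 11/2 × 5 mL/tsp = 110.0 mL
cream cheese: 1.75 lb × 11/2 ≈ 9.6 lb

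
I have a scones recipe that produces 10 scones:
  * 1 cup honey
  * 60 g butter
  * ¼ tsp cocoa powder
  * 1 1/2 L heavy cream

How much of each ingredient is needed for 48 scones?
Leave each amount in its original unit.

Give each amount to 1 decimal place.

honey: 4.8 cup; butter: 288.0 g; cocoa powder: 1.2 tsp; heavy cream: 7.2 L

Scaling factor: 48/10 = 24/5 = 4.8.
honey: 1 cup × 24/5 = 4.8 cup
butter: 60 g × 24/5 = 288.0 g
cocoa powder: 0.25 tsp × 24/5 = 1.2 tsp
heavy cream: 1.5 L × 24/5 = 7.2 L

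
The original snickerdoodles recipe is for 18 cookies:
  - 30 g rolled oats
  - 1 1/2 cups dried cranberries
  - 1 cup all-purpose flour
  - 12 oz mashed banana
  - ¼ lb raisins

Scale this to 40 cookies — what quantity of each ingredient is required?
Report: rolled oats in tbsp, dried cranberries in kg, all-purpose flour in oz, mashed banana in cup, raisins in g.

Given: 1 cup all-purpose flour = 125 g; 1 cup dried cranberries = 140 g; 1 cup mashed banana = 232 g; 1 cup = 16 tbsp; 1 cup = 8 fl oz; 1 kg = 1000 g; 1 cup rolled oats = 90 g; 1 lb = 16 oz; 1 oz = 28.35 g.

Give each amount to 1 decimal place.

rolled oats: 11.9 tbsp; dried cranberries: 0.5 kg; all-purpose flour: 9.8 oz; mashed banana: 3.3 cup; raisins: 252.0 g

Scaling factor: 40/18 = 20/9.
rolled oats: 30 g × 20/9 ÷ 90 g/cup × 16 tbsp/cup ≈ 11.9 tbsp
dried cranberries: 1.5 cup × 20/9 × 140 g/cup ÷ 1000 g/kg ≈ 0.5 kg
all-purpose flour: 1 cup × 20/9 × 125 g/cup ÷ 28.35 g/oz ≈ 9.8 oz
mashed banana: 12 oz × 20/9 × 28.35 g/oz ÷ 232 g/cup ≈ 3.3 cup
raisins: 0.25 lb × 20/9 × 16 oz/lb × 28.35 g/oz = 252.0 g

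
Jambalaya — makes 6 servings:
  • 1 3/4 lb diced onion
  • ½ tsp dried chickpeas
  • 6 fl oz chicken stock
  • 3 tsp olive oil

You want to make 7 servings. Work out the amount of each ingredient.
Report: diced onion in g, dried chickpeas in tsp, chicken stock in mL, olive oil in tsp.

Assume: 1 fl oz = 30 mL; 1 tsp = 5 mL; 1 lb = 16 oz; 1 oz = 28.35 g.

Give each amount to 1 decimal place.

Scaling factor: 7/6.
diced onion: 1.75 lb × 7/6 × 16 oz/lb × 28.35 g/oz = 926.1 g
dried chickpeas: 0.5 tsp × 7/6 ≈ 0.6 tsp
chicken stock: 6 fl oz × 7/6 × 30 mL/fl oz = 210.0 mL
olive oil: 3 tsp × 7/6 = 3.5 tsp

diced onion: 926.1 g; dried chickpeas: 0.6 tsp; chicken stock: 210.0 mL; olive oil: 3.5 tsp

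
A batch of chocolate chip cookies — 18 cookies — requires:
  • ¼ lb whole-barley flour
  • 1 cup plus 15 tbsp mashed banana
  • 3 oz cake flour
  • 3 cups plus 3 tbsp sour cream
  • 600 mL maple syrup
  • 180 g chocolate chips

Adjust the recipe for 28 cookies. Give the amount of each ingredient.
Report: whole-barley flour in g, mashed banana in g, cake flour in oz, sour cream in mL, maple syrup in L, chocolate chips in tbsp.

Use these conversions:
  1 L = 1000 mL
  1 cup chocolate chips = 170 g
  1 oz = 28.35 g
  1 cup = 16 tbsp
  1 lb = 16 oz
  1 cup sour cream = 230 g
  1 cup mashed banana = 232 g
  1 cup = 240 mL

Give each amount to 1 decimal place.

whole-barley flour: 176.4 g; mashed banana: 699.2 g; cake flour: 4.7 oz; sour cream: 1190.0 mL; maple syrup: 0.9 L; chocolate chips: 26.4 tbsp

Scaling factor: 28/18 = 14/9.
whole-barley flour: 0.25 lb × 14/9 × 16 oz/lb × 28.35 g/oz = 176.4 g
mashed banana: (1 cup + 15 tbsp = 1.9375 cup) × 14/9 × 232 g/cup ≈ 699.2 g
cake flour: 3 oz × 14/9 ≈ 4.7 oz
sour cream: (3 cup + 3 tbsp = 3.1875 cup) × 14/9 × 240 mL/cup = 1190.0 mL
maple syrup: 600 mL × 14/9 ÷ 1000 mL/L ≈ 0.9 L
chocolate chips: 180 g × 14/9 ÷ 170 g/cup × 16 tbsp/cup ≈ 26.4 tbsp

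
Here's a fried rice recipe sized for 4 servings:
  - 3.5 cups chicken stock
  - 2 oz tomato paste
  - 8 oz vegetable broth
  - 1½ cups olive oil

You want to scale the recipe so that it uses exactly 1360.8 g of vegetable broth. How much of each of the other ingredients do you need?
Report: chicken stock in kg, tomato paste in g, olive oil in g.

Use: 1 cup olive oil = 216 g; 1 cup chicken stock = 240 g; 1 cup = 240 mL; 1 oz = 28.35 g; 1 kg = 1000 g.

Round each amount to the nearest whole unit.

The original recipe has 226.8 g of vegetable broth, so the scaling factor is 1360.8 ÷ 226.8 = 6.
chicken stock: 3.5 cup × 6 × 240 g/cup ÷ 1000 g/kg ≈ 5 kg
tomato paste: 2 oz × 6 × 28.35 g/oz ≈ 340 g
olive oil: 1.5 cup × 6 × 216 g/cup = 1944 g

chicken stock: 5 kg; tomato paste: 340 g; olive oil: 1944 g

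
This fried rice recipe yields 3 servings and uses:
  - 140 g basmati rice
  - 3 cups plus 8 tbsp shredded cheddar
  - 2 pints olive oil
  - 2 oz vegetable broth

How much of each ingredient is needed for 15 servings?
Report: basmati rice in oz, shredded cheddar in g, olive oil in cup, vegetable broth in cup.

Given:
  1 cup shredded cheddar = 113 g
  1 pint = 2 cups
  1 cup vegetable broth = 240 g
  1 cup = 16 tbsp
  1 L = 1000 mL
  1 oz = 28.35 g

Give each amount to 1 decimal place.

Scaling factor: 15/3 = 5.
basmati rice: 140 g × 5 ÷ 28.35 g/oz ≈ 24.7 oz
shredded cheddar: (3 cup + 8 tbsp = 3.5 cup) × 5 × 113 g/cup = 1977.5 g
olive oil: 2 pint × 5 × 2 cup/pint = 20.0 cup
vegetable broth: 2 oz × 5 × 28.35 g/oz ÷ 240 g/cup ≈ 1.2 cup

basmati rice: 24.7 oz; shredded cheddar: 1977.5 g; olive oil: 20.0 cup; vegetable broth: 1.2 cup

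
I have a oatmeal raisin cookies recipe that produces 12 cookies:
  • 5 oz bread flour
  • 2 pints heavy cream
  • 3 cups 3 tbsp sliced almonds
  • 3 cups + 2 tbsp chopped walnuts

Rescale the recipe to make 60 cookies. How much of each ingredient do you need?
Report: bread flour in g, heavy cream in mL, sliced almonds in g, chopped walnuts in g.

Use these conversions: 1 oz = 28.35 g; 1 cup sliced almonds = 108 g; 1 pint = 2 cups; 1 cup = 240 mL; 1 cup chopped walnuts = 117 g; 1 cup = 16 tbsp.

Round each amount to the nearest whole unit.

bread flour: 709 g; heavy cream: 4800 mL; sliced almonds: 1721 g; chopped walnuts: 1828 g

Scaling factor: 60/12 = 5.
bread flour: 5 oz × 5 × 28.35 g/oz ≈ 709 g
heavy cream: 2 pint × 5 × 2 cup/pint × 240 mL/cup = 4800 mL
sliced almonds: (3 cup + 3 tbsp = 3.1875 cup) × 5 × 108 g/cup ≈ 1721 g
chopped walnuts: (3 cup + 2 tbsp = 3.125 cup) × 5 × 117 g/cup ≈ 1828 g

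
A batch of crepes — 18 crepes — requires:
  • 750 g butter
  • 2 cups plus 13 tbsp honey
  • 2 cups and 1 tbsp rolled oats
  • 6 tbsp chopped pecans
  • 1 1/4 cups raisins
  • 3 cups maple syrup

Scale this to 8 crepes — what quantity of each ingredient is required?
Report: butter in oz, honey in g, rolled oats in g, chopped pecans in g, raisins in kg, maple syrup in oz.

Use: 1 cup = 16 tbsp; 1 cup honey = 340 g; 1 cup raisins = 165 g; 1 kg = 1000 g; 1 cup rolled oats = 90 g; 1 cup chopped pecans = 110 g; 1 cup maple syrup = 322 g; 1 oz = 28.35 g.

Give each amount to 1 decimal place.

Scaling factor: 8/18 = 4/9.
butter: 750 g × 4/9 ÷ 28.35 g/oz ≈ 11.8 oz
honey: (2 cup + 13 tbsp = 2.8125 cup) × 4/9 × 340 g/cup = 425.0 g
rolled oats: (2 cup + 1 tbsp = 2.0625 cup) × 4/9 × 90 g/cup = 82.5 g
chopped pecans: 6 tbsp × 4/9 ÷ 16 tbsp/cup × 110 g/cup ≈ 18.3 g
raisins: 1.25 cup × 4/9 × 165 g/cup ÷ 1000 g/kg ≈ 0.1 kg
maple syrup: 3 cup × 4/9 × 322 g/cup ÷ 28.35 g/oz ≈ 15.1 oz

butter: 11.8 oz; honey: 425.0 g; rolled oats: 82.5 g; chopped pecans: 18.3 g; raisins: 0.1 kg; maple syrup: 15.1 oz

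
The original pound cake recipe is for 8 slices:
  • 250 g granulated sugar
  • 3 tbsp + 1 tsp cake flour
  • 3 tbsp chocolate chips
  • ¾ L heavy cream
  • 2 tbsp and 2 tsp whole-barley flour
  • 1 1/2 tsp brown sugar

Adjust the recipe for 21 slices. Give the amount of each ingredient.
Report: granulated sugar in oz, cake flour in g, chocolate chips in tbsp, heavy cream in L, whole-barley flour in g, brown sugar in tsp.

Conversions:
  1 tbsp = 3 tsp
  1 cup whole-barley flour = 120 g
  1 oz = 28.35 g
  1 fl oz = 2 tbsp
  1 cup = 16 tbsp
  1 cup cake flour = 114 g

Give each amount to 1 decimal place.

Scaling factor: 21/8 = 2.625.
granulated sugar: 250 g × 21/8 ÷ 28.35 g/oz ≈ 23.1 oz
cake flour: (3 tbsp + 1 tsp = 10/3 tbsp) × 21/8 ÷ 16 tbsp/cup × 114 g/cup ≈ 62.3 g
chocolate chips: 3 tbsp × 21/8 ≈ 7.9 tbsp
heavy cream: 0.75 L × 21/8 ≈ 2.0 L
whole-barley flour: (2 tbsp + 2 tsp = 8/3 tbsp) × 21/8 ÷ 16 tbsp/cup × 120 g/cup = 52.5 g
brown sugar: 1.5 tsp × 21/8 ≈ 3.9 tsp

granulated sugar: 23.1 oz; cake flour: 62.3 g; chocolate chips: 7.9 tbsp; heavy cream: 2.0 L; whole-barley flour: 52.5 g; brown sugar: 3.9 tsp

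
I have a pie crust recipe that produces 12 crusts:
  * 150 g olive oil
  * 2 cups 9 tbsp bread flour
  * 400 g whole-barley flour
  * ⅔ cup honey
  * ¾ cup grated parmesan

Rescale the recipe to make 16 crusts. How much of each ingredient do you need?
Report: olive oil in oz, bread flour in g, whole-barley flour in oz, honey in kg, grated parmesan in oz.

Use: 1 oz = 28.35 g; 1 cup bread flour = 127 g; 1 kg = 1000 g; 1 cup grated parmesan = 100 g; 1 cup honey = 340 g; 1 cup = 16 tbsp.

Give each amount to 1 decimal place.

Scaling factor: 16/12 = 4/3.
olive oil: 150 g × 4/3 ÷ 28.35 g/oz ≈ 7.1 oz
bread flour: (2 cup + 9 tbsp = 2.5625 cup) × 4/3 × 127 g/cup ≈ 433.9 g
whole-barley flour: 400 g × 4/3 ÷ 28.35 g/oz ≈ 18.8 oz
honey: 2/3 cup × 4/3 × 340 g/cup ÷ 1000 g/kg ≈ 0.3 kg
grated parmesan: 0.75 cup × 4/3 × 100 g/cup ÷ 28.35 g/oz ≈ 3.5 oz

olive oil: 7.1 oz; bread flour: 433.9 g; whole-barley flour: 18.8 oz; honey: 0.3 kg; grated parmesan: 3.5 oz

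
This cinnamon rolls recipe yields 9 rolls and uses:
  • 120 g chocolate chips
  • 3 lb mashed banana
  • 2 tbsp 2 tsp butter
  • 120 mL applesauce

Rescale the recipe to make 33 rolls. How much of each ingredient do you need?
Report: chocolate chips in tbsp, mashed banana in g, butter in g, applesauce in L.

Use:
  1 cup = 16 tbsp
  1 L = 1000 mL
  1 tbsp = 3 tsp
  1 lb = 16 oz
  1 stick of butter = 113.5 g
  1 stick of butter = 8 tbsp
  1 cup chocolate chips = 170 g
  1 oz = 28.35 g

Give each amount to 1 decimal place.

Scaling factor: 33/9 = 11/3.
chocolate chips: 120 g × 11/3 ÷ 170 g/cup × 16 tbsp/cup ≈ 41.4 tbsp
mashed banana: 3 lb × 11/3 × 16 oz/lb × 28.35 g/oz = 4989.6 g
butter: (2 tbsp + 2 tsp = 8/3 tbsp) × 11/3 ÷ 8 tbsp/stick × 113.5 g/stick ≈ 138.7 g
applesauce: 120 mL × 11/3 ÷ 1000 mL/L ≈ 0.4 L

chocolate chips: 41.4 tbsp; mashed banana: 4989.6 g; butter: 138.7 g; applesauce: 0.4 L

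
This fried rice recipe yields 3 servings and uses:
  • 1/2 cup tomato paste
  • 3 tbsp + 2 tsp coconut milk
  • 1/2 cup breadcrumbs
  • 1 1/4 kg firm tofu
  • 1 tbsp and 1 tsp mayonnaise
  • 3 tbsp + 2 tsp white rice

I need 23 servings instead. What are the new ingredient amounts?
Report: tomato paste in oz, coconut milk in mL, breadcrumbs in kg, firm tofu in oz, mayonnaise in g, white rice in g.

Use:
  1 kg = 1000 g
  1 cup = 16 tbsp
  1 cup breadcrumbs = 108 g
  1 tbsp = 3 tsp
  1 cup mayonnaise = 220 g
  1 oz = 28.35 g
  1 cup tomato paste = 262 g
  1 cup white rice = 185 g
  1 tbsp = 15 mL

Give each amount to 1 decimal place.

Scaling factor: 23/3.
tomato paste: 0.5 cup × 23/3 × 262 g/cup ÷ 28.35 g/oz ≈ 35.4 oz
coconut milk: (3 tbsp + 2 tsp = 11/3 tbsp) × 23/3 × 15 mL/tbsp ≈ 421.7 mL
breadcrumbs: 0.5 cup × 23/3 × 108 g/cup ÷ 1000 g/kg ≈ 0.4 kg
firm tofu: 1.25 kg × 23/3 × 1000 g/kg ÷ 28.35 g/oz ≈ 338.0 oz
mayonnaise: (1 tbsp + 1 tsp = 4/3 tbsp) × 23/3 ÷ 16 tbsp/cup × 220 g/cup ≈ 140.6 g
white rice: (3 tbsp + 2 tsp = 11/3 tbsp) × 23/3 ÷ 16 tbsp/cup × 185 g/cup ≈ 325.0 g

tomato paste: 35.4 oz; coconut milk: 421.7 mL; breadcrumbs: 0.4 kg; firm tofu: 338.0 oz; mayonnaise: 140.6 g; white rice: 325.0 g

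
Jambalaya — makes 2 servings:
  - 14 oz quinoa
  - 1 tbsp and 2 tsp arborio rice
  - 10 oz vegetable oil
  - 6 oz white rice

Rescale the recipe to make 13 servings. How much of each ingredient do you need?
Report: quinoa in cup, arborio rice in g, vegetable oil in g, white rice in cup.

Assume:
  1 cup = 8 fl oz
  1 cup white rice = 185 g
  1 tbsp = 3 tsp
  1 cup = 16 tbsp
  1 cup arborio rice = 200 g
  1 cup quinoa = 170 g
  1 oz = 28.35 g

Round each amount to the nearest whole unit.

quinoa: 15 cup; arborio rice: 135 g; vegetable oil: 1843 g; white rice: 6 cup

Scaling factor: 13/2 = 6.5.
quinoa: 14 oz × 13/2 × 28.35 g/oz ÷ 170 g/cup ≈ 15 cup
arborio rice: (1 tbsp + 2 tsp = 5/3 tbsp) × 13/2 ÷ 16 tbsp/cup × 200 g/cup ≈ 135 g
vegetable oil: 10 oz × 13/2 × 28.35 g/oz ≈ 1843 g
white rice: 6 oz × 13/2 × 28.35 g/oz ÷ 185 g/cup ≈ 6 cup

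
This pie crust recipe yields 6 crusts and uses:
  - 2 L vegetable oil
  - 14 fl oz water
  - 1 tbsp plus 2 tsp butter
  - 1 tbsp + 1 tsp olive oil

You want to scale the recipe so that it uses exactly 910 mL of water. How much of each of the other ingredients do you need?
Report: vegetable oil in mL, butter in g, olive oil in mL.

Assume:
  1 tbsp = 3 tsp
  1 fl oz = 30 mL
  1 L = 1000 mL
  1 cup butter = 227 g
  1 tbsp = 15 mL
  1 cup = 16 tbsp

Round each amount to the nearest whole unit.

vegetable oil: 4333 mL; butter: 51 g; olive oil: 43 mL

The original recipe has 420 mL of water, so the scaling factor is 910 ÷ 420 = 13/6.
vegetable oil: 2 L × 13/6 × 1000 mL/L ≈ 4333 mL
butter: (1 tbsp + 2 tsp = 5/3 tbsp) × 13/6 ÷ 16 tbsp/cup × 227 g/cup ≈ 51 g
olive oil: (1 tbsp + 1 tsp = 4/3 tbsp) × 13/6 × 15 mL/tbsp ≈ 43 mL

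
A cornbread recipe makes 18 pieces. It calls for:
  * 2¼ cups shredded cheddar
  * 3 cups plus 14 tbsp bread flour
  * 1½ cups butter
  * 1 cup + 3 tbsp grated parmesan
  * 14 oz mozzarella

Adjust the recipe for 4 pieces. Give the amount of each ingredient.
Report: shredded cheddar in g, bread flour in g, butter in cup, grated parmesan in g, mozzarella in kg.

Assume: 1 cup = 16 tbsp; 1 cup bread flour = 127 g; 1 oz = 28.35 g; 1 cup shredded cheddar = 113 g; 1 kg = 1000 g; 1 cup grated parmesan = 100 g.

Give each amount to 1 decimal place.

shredded cheddar: 56.5 g; bread flour: 109.4 g; butter: 0.3 cup; grated parmesan: 26.4 g; mozzarella: 0.1 kg

Scaling factor: 4/18 = 2/9.
shredded cheddar: 2.25 cup × 2/9 × 113 g/cup = 56.5 g
bread flour: (3 cup + 14 tbsp = 3.875 cup) × 2/9 × 127 g/cup ≈ 109.4 g
butter: 1.5 cup × 2/9 ≈ 0.3 cup
grated parmesan: (1 cup + 3 tbsp = 1.1875 cup) × 2/9 × 100 g/cup ≈ 26.4 g
mozzarella: 14 oz × 2/9 × 28.35 g/oz ÷ 1000 g/kg ≈ 0.1 kg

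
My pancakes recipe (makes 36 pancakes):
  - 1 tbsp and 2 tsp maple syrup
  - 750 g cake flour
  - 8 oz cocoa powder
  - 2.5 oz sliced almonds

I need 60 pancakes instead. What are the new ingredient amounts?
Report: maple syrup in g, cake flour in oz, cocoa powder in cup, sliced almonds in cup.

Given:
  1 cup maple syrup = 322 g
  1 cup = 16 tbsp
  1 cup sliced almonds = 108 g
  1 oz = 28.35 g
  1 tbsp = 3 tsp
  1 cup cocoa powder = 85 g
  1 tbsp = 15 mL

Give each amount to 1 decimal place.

maple syrup: 55.9 g; cake flour: 44.1 oz; cocoa powder: 4.4 cup; sliced almonds: 1.1 cup

Scaling factor: 60/36 = 5/3.
maple syrup: (1 tbsp + 2 tsp = 5/3 tbsp) × 5/3 ÷ 16 tbsp/cup × 322 g/cup ≈ 55.9 g
cake flour: 750 g × 5/3 ÷ 28.35 g/oz ≈ 44.1 oz
cocoa powder: 8 oz × 5/3 × 28.35 g/oz ÷ 85 g/cup ≈ 4.4 cup
sliced almonds: 2.5 oz × 5/3 × 28.35 g/oz ÷ 108 g/cup ≈ 1.1 cup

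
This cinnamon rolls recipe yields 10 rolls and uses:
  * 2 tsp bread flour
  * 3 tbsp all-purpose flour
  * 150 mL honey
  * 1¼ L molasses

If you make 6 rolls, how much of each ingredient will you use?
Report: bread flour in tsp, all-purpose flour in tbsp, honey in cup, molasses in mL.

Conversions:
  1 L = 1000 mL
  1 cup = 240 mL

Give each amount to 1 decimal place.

bread flour: 1.2 tsp; all-purpose flour: 1.8 tbsp; honey: 0.4 cup; molasses: 750.0 mL

Scaling factor: 6/10 = 3/5 = 0.6.
bread flour: 2 tsp × 3/5 = 1.2 tsp
all-purpose flour: 3 tbsp × 3/5 = 1.8 tbsp
honey: 150 mL × 3/5 ÷ 240 mL/cup ≈ 0.4 cup
molasses: 1.25 L × 3/5 × 1000 mL/L = 750.0 mL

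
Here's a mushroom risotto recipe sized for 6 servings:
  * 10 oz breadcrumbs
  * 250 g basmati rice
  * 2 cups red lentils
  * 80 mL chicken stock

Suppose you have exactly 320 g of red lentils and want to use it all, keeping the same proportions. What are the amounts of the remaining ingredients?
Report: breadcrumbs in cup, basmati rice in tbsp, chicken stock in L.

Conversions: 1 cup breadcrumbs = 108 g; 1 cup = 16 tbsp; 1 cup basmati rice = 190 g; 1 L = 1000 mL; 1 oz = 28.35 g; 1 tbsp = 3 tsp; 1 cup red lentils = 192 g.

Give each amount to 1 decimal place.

breadcrumbs: 2.2 cup; basmati rice: 17.5 tbsp; chicken stock: 0.1 L

The original recipe has 384 g of red lentils, so the scaling factor is 320 ÷ 384 = 5/6.
breadcrumbs: 10 oz × 5/6 × 28.35 g/oz ÷ 108 g/cup ≈ 2.2 cup
basmati rice: 250 g × 5/6 ÷ 190 g/cup × 16 tbsp/cup ≈ 17.5 tbsp
chicken stock: 80 mL × 5/6 ÷ 1000 mL/L ≈ 0.1 L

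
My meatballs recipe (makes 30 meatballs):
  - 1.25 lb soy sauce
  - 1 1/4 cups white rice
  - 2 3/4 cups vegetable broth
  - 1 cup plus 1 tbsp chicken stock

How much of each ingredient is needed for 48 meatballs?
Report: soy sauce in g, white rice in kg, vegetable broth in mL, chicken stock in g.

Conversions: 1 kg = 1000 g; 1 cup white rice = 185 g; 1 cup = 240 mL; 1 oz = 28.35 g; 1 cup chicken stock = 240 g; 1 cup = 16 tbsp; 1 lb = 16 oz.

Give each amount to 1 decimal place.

soy sauce: 907.2 g; white rice: 0.4 kg; vegetable broth: 1056.0 mL; chicken stock: 408.0 g

Scaling factor: 48/30 = 8/5 = 1.6.
soy sauce: 1.25 lb × 8/5 × 16 oz/lb × 28.35 g/oz = 907.2 g
white rice: 1.25 cup × 8/5 × 185 g/cup ÷ 1000 g/kg ≈ 0.4 kg
vegetable broth: 2.75 cup × 8/5 × 240 mL/cup = 1056.0 mL
chicken stock: (1 cup + 1 tbsp = 1.0625 cup) × 8/5 × 240 g/cup = 408.0 g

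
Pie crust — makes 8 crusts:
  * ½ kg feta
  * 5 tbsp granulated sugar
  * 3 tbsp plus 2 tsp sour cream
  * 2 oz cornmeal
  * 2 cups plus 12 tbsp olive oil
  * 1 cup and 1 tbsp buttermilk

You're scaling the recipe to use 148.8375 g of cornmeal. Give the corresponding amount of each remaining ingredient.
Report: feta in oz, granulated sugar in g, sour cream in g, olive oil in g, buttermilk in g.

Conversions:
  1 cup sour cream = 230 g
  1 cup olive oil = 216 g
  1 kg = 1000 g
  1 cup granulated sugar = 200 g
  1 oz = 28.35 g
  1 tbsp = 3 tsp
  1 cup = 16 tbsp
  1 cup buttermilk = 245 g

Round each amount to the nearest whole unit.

feta: 46 oz; granulated sugar: 164 g; sour cream: 138 g; olive oil: 1559 g; buttermilk: 683 g

The original recipe has 56.7 g of cornmeal, so the scaling factor is 148.8375 ÷ 56.7 = 21/8 = 2.625.
feta: 0.5 kg × 21/8 × 1000 g/kg ÷ 28.35 g/oz ≈ 46 oz
granulated sugar: 5 tbsp × 21/8 ÷ 16 tbsp/cup × 200 g/cup ≈ 164 g
sour cream: (3 tbsp + 2 tsp = 11/3 tbsp) × 21/8 ÷ 16 tbsp/cup × 230 g/cup ≈ 138 g
olive oil: (2 cup + 12 tbsp = 2.75 cup) × 21/8 × 216 g/cup ≈ 1559 g
buttermilk: (1 cup + 1 tbsp = 1.0625 cup) × 21/8 × 245 g/cup ≈ 683 g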